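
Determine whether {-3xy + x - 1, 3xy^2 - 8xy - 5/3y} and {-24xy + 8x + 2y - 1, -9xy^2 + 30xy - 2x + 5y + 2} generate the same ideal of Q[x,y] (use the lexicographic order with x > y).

No, the ideals differ.

Since reduced Gröbner bases are canonical representatives of ideals under a given ordering, it suffices to compute and compare them.
Buchberger on the first generating set:
f_1 = -3xy + x - 1, LT = xy.
f_2 = 3xy^2 - 8xy - 5/3y, LT = xy^2.

S(f_1,f_2): lcm = xy^2. S = 7/3xy + 8/9y.
  leading term xy: subtract (-7/9)·f_1 from 7/3xy + 8/9y → 7/9x + 8/9y - 7/9
  leading term x: no divisor's leading term divides it; move 7/9x to the remainder.
  leading term y: no divisor's leading term divides it; move 8/9y to the remainder.
  leading term 1: no divisor's leading term divides it; move -7/9 to the remainder.
  remainder 7/9x + 8/9y - 7/9 ≠ 0; add g_3 = 7/9x + 8/9y - 7/9 to the basis.

S(f_1,g_3): lcm = xy. S = -1/3x - 8/7y^2 + y + 1/3.
  leading term x: subtract (-3/7)·g_3 from -1/3x - 8/7y^2 + y + 1/3 → -8/7y^2 + 29/21y
  leading term y^2: no divisor's leading term divides it; move -8/7y^2 to the remainder.
  leading term y: no divisor's leading term divides it; move 29/21y to the remainder.
  remainder -8/7y^2 + 29/21y ≠ 0; add g_4 = -8/7y^2 + 29/21y to the basis.

The other S-polynomials (S(f_2,g_3), S(f_1,g_4), S(f_2,g_4), S(g_3,g_4)) all reduce to 0 modulo the current basis, so we have a Gröbner basis.
Inter-reduce: drop elements whose leading term is divisible by another's, tail-reduce, and make monic.
Reduced Gröbner basis: {x + 8/7y - 1, y^2 - 29/24y}.

Buchberger on the second generating set:
h_1 = -24xy + 8x + 2y - 1, LT = xy.
h_2 = -9xy^2 + 30xy - 2x + 5y + 2, LT = xy^2.

S(h_1,h_2): lcm = xy^2. S = 3xy - 2/9x - 1/12y^2 + 43/72y + 2/9.
  leading term xy: subtract (-1/8)·h_1 from 3xy - 2/9x - 1/12y^2 + 43/72y + 2/9 → 7/9x - 1/12y^2 + 61/72y + 7/72
  leading term x: no divisor's leading term divides it; move 7/9x to the remainder.
  leading term y^2: no divisor's leading term divides it; move -1/12y^2 to the remainder.
  leading term y: no divisor's leading term divides it; move 61/72y to the remainder.
  leading term 1: no divisor's leading term divides it; move 7/72 to the remainder.
  remainder 7/9x - 1/12y^2 + 61/72y + 7/72 ≠ 0; add k_3 = 7/9x - 1/12y^2 + 61/72y + 7/72 to the basis.

S(h_1,k_3): lcm = xy. S = -1/3x + 3/28y^3 - 61/56y^2 - 5/24y + 1/24.
  leading term x: subtract (-3/7)·k_3 from -1/3x + 3/28y^3 - 61/56y^2 - 5/24y + 1/24 → 3/28y^3 - 9/8y^2 + 13/84y + 1/12
  leading term y^3: no divisor's leading term divides it; move 3/28y^3 to the remainder.
  leading term y^2: no divisor's leading term divides it; move -9/8y^2 to the remainder.
  leading term y: no divisor's leading term divides it; move 13/84y to the remainder.
  leading term 1: no divisor's leading term divides it; move 1/12 to the remainder.
  remainder 3/28y^3 - 9/8y^2 + 13/84y + 1/12 ≠ 0; add k_4 = 3/28y^3 - 9/8y^2 + 13/84y + 1/12 to the basis.

The other S-polynomials (S(h_2,k_3), S(h_1,k_4), S(h_2,k_4), S(k_3,k_4)) all reduce to 0 modulo the current basis, so we have a Gröbner basis.
Inter-reduce: drop elements whose leading term is divisible by another's, tail-reduce, and make monic.
Reduced Gröbner basis: {x - 3/28y^2 + 61/56y + 1/8, y^3 - 21/2y^2 + 13/9y + 7/9}.

These differ, so the ideals are not equal.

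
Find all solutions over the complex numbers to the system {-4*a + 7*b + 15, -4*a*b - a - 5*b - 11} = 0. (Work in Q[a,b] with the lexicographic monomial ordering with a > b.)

Compute a lex Gröbner basis by Buchberger's algorithm.
f_1 = -4*a + 7*b + 15, LT = a.
f_2 = -4*a*b - a - 5*b - 11, LT = a*b.

S(f_1,f_2): lcm = a*b. S = -1/4*a - 7/4*b**2 - 5*b - 11/4.
  leading term a: subtract (1/16)·f_1 from -1/4*a - 7/4*b**2 - 5*b - 11/4 → -7/4*b**2 - 87/16*b - 59/16
  leading term b**2: no divisor's leading term divides it; move -7/4*b**2 to the remainder.
  leading term b: no divisor's leading term divides it; move -87/16*b to the remainder.
  leading term 1: no divisor's leading term divides it; move -59/16 to the remainder.
  remainder -7/4*b**2 - 87/16*b - 59/16 ≠ 0; add h_3 = -7/4*b**2 - 87/16*b - 59/16 to the basis.

The other S-polynomials (S(f_1,h_3), S(f_2,h_3)) all reduce to 0 modulo the current basis, so we have a Gröbner basis.
Inter-reduce: drop elements whose leading term is divisible by another's, tail-reduce, and make monic.
Reduced Gröbner basis: {a - 7/4*b - 15/4, b**2 + 87/28*b + 59/28}.

From the last basis element, b**2 + 87/28*b + 59/28 = 0, so b takes values in {-59/28, -1}. Each choice, substituted upward through the basis, yields the corresponding point(s) of the solution set.
  b = -59/28: the earlier basis element becomes a - 1/16 = 0, giving a = 1/16 — point (1/16, -59/28).
  b = -1: the earlier basis element becomes a - 2 = 0, giving a = 2 — point (2, -1).
Each listed point satisfies every original equation (direct substitution).

{(1/16, -59/28), (2, -1)}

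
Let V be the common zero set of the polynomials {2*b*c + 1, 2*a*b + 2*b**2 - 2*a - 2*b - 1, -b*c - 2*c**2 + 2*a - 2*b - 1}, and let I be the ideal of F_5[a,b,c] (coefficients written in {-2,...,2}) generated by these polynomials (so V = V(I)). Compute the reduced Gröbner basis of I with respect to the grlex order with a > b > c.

G = {a**2 + 2*a - 2*b + 2*c - 1, a*b + 2*a - c + 1, a*c - 2*a - 2*b - 2*c + 2, b**2 + 2*a - b + c + 1, b*c - 2, c**2 - a + b - 1}

f_1 = 2*b*c + 1, LT = b*c.
f_2 = 2*a*b + 2*b**2 - 2*a - 2*b - 1, LT = a*b.
f_3 = -b*c - 2*c**2 + 2*a - 2*b - 1, LT = b*c.

S(f_1,f_2): lcm = a*b*c. S = -b**2*c + a*c + b*c - 2*a - 2*c.
  leading term b**2*c: subtract (2*b)·f_1 from -b**2*c + a*c + b*c - 2*a - 2*c → a*c + b*c - 2*a - 2*b - 2*c
  leading term a*c: no divisor's leading term divides it; move a*c to the remainder.
  leading term b*c: subtract (-2)·f_1 from b*c - 2*a - 2*b - 2*c → -2*a - 2*b - 2*c + 2
  leading term a: no divisor's leading term divides it; move -2*a to the remainder.
  leading term b: no divisor's leading term divides it; move -2*b to the remainder.
  leading term c: no divisor's leading term divides it; move -2*c to the remainder.
  leading term 1: no divisor's leading term divides it; move 2 to the remainder.
  remainder a*c - 2*a - 2*b - 2*c + 2 ≠ 0; add g_4 = a*c - 2*a - 2*b - 2*c + 2 to the basis.

S(f_1,f_3): lcm = b*c. S = -2*c**2 + 2*a - 2*b + 2.
  leading term c**2: no divisor's leading term divides it; move -2*c**2 to the remainder.
  leading term a: no divisor's leading term divides it; move 2*a to the remainder.
  leading term b: no divisor's leading term divides it; move -2*b to the remainder.
  leading term 1: no divisor's leading term divides it; move 2 to the remainder.
  remainder -2*c**2 + 2*a - 2*b + 2 ≠ 0; add g_5 = -2*c**2 + 2*a - 2*b + 2 to the basis.

S(f_2,f_3): lcm = a*b*c. S = -2*a*c**2 + b**2*c + 2*a**2 - 2*a*b - a*c - b*c - a + 2*c.
  leading term a*c**2: subtract (-2*c)·g_4 from -2*a*c**2 + b**2*c + 2*a**2 - 2*a*b - a*c - b*c - a + 2*c → b**2*c + 2*a**2 - 2*a*b + c**2 - a + c
  leading term b**2*c: subtract (-2*b)·f_1 from b**2*c + 2*a**2 - 2*a*b + c**2 - a + c → 2*a**2 - 2*a*b + c**2 - a + 2*b + c
  leading term a**2: no divisor's leading term divides it; move 2*a**2 to the remainder.
  leading term a*b: subtract (-1)·f_2 from -2*a*b + c**2 - a + 2*b + c → 2*b**2 + c**2 + 2*a + c - 1
  leading term b**2: no divisor's leading term divides it; move 2*b**2 to the remainder.
  leading term c**2: subtract (2)·g_5 from c**2 + 2*a + c - 1 → -2*a - b + c
  leading term a: no divisor's leading term divides it; move -2*a to the remainder.
  leading term b: no divisor's leading term divides it; move -b to the remainder.
  leading term c: no divisor's leading term divides it; move c to the remainder.
  remainder 2*a**2 + 2*b**2 - 2*a - b + c ≠ 0; add g_6 = 2*a**2 + 2*b**2 - 2*a - b + c to the basis.

S(f_1,g_5): lcm = b*c**2. S = a*b - b**2 + b - 2*c.
  leading term a*b: subtract (-2)·f_2 from a*b - b**2 + b - 2*c → -2*b**2 + a + 2*b - 2*c - 2
  leading term b**2: no divisor's leading term divides it; move -2*b**2 to the remainder.
  leading term a: no divisor's leading term divides it; move a to the remainder.
  leading term b: no divisor's leading term divides it; move 2*b to the remainder.
  leading term c: no divisor's leading term divides it; move -2*c to the remainder.
  leading term 1: no divisor's leading term divides it; move -2 to the remainder.
  remainder -2*b**2 + a + 2*b - 2*c - 2 ≠ 0; add g_7 = -2*b**2 + a + 2*b - 2*c - 2 to the basis.

The other S-polynomials (S(f_1,g_4), S(f_2,g_4), S(f_3,g_4), S(f_2,g_5), S(f_3,g_5), S(g_4,g_5), S(f_1,g_6), S(f_2,g_6), S(f_3,g_6), S(g_4,g_6), S(g_5,g_6), S(f_1,g_7), S(f_2,g_7), S(f_3,g_7), S(g_4,g_7), S(g_5,g_7), S(g_6,g_7)) all reduce to 0 modulo the current basis, so we have a Gröbner basis.
Inter-reduce: drop elements whose leading term is divisible by another's, tail-reduce, and make monic.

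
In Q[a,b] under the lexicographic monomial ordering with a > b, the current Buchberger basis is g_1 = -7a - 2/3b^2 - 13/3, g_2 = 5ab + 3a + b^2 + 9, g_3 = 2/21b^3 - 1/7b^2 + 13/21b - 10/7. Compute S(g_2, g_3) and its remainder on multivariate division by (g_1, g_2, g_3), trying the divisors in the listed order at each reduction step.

lcm(LM(g_2), LM(g_3)) = ab^3.
S = (lcm/LT(g_2))·g_2 − (lcm/LT(g_3))·g_3 = 21/10ab^2 - 13/2ab + 15a + 1/5b^4 + 9/5b^2.
Reduce S modulo (g_1, g_2, g_3) in that order:
  leading term ab^2: subtract (-3/10b^2)·g_1 from 21/10ab^2 - 13/2ab + 15a + 1/5b^4 + 9/5b^2 → -13/2ab + 15a + 1/2b^2
  leading term ab: subtract (13/14b)·g_1 from -13/2ab + 15a + 1/2b^2 → 15a + 13/21b^3 + 1/2b^2 + 169/42b
  leading term a: subtract (-15/7)·g_1 from 15a + 13/21b^3 + 1/2b^2 + 169/42b → 13/21b^3 - 13/14b^2 + 169/42b - 65/7
  leading term b^3: subtract (13/2)·g_3 from 13/21b^3 - 13/14b^2 + 169/42b - 65/7 → 0
The remainder is 0, so this S-polynomial contributes no new basis element.

S(g_2, g_3) = 21/10ab^2 - 13/2ab + 15a + 1/5b^4 + 9/5b^2; remainder on division = 0.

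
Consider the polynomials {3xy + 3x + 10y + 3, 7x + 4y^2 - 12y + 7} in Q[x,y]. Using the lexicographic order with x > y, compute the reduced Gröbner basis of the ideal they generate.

f_1 = 3xy + 3x + 10y + 3, LT = xy.
f_2 = 7x + 4y^2 - 12y + 7, LT = x.

S(f_1,f_2): lcm = xy. S = x - 4/7y^3 + 12/7y^2 + 7/3y + 1.
  leading term x: subtract (1/7)·f_2 from x - 4/7y^3 + 12/7y^2 + 7/3y + 1 → -4/7y^3 + 8/7y^2 + 85/21y
  leading term y^3: no divisor's leading term divides it; move -4/7y^3 to the remainder.
  leading term y^2: no divisor's leading term divides it; move 8/7y^2 to the remainder.
  leading term y: no divisor's leading term divides it; move 85/21y to the remainder.
  remainder -4/7y^3 + 8/7y^2 + 85/21y ≠ 0; add g_3 = -4/7y^3 + 8/7y^2 + 85/21y to the basis.

S(f_1,g_3): lcm = xy^3. S = 3xy^2 + 85/12xy + 10/3y^3 + y^2.
  leading term xy^2: subtract (y)·f_1 from 3xy^2 + 85/12xy + 10/3y^3 + y^2 → 49/12xy + 10/3y^3 - 9y^2 - 3y
  leading term xy: subtract (49/36)·f_1 from 49/12xy + 10/3y^3 - 9y^2 - 3y → -49/12x + 10/3y^3 - 9y^2 - 299/18y - 49/12
  leading term x: subtract (-7/12)·f_2 from -49/12x + 10/3y^3 - 9y^2 - 299/18y - 49/12 → 10/3y^3 - 20/3y^2 - 425/18y
  leading term y^3: subtract (-35/6)·g_3 from 10/3y^3 - 20/3y^2 - 425/18y → 0
  remainder 0.

S(f_2,g_3): leading monomials are coprime, so the S-polynomial reduces to 0 (Buchberger's first criterion).
Every S-polynomial of the final basis reduces to 0, so we have a Gröbner basis.
Inter-reduce: drop elements whose leading term is divisible by another's, tail-reduce, and make monic.

G = {x + 4/7y^2 - 12/7y + 1, y^3 - 2y^2 - 85/12y}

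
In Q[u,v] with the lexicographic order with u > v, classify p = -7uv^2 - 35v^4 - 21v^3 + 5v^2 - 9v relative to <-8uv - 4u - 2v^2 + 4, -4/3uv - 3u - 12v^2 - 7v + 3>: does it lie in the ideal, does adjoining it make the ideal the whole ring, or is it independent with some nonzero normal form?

-7uv^2 - 35v^4 - 21v^3 + 5v^2 - 9v is independent of I; its normal form modulo I is -2v^2 - 9v.

First compute the reduced Gröbner basis of I by Buchberger's algorithm.
f_1 = -8uv - 4u - 2v^2 + 4, LT = uv.
f_2 = -4/3uv - 3u - 12v^2 - 7v + 3, LT = uv.

S(f_1,f_2): lcm = uv. S = -7/4u - 35/4v^2 - 21/4v + 7/4.
  reduce S modulo (f_1, f_2):
  remainder -7/4u - 35/4v^2 - 21/4v + 7/4 ≠ 0; add h_3 = -7/4u - 35/4v^2 - 21/4v + 7/4 to the basis.

S(f_1,h_3): lcm = uv. S = 1/2u - 5v^3 - 11/4v^2 + v - 1/2.
  reduce S modulo (f_1, f_2, h_3):
  remainder -5v^3 - 21/4v^2 - 1/2v ≠ 0; add h_4 = -5v^3 - 21/4v^2 - 1/2v to the basis.

The other S-polynomials (S(f_2,h_3), S(f_1,h_4), S(f_2,h_4), S(h_3,h_4)) all reduce to 0 modulo the current basis, so we have a Gröbner basis.
Inter-reduce: drop elements whose leading term is divisible by another's, tail-reduce, and make monic.
Reduced Gröbner basis: {u + 5v^2 + 3v - 1, v^3 + 21/20v^2 + 1/10v}.
Label its elements g_1 = u + 5v^2 + 3v - 1, g_2 = v^3 + 21/20v^2 + 1/10v.

Reduce p = -7uv^2 - 35v^4 - 21v^3 + 5v^2 - 9v modulo G:
  leading term uv^2: subtract (-7v^2)·g_1 from -7uv^2 - 35v^4 - 21v^3 + 5v^2 - 9v → -2v^2 - 9v
  leading term v^2: no divisor's leading term divides it; move -2v^2 to the remainder.
  leading term v: no divisor's leading term divides it; move -9v to the remainder.
  normal form = -2v^2 - 9v.
The normal form is nonzero, so p ∉ I. Since p minus its normal form lies in I, I + (p) = I + (r) where r = -2v^2 - 9v; decide whether this ideal is the whole ring.
Run Buchberger on G together with r (pairs among the g_i already reduce to 0 since G is a Gröbner basis):
g_1 = u + 5v^2 + 3v - 1, LT = u.
g_2 = v^3 + 21/20v^2 + 1/10v, LT = v^3.
r = -2v^2 - 9v, LT = v^2.

S(g_2,r): lcm = v^3. S = -69/20v^2 + 1/10v.
  reduce S modulo (g_1, g_2, r):
  remainder 125/8v ≠ 0; add m_4 = 125/8v to the basis.

The other S-polynomials (S(g_1,g_2), S(g_1,r), S(g_1,m_4), S(g_2,m_4), S(r,m_4)) all reduce to 0 modulo the current basis, so we have a Gröbner basis.
Inter-reduce: drop elements whose leading term is divisible by another's, tail-reduce, and make monic.
Reduced Gröbner basis: {u - 1, v}.
The reduced Gröbner basis of I + (p) is {u - 1, v} ≠ {1}, a proper ideal, so the enlarged system stays consistent: p is independent of I, with normal form -2v^2 - 9v.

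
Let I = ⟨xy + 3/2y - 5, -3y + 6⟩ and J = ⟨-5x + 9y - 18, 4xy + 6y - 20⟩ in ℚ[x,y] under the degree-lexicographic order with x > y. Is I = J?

Since reduced Gröbner bases are canonical representatives of ideals under a given ordering, it suffices to compute and compare them.
Buchberger on the first generating set:
f_1 = xy + 3/2y - 5, LT = xy.
f_2 = -3y + 6, LT = y.

S(f_1,f_2): lcm = xy. S = 2x + 3/2y - 5.
  leading term x: no divisor's leading term divides it; move 2x to the remainder.
  leading term y: subtract (-½)·f_2 from 3/2y - 5 → -2
  leading term 1: no divisor's leading term divides it; move -2 to the remainder.
  remainder 2x - 2 ≠ 0; add g_3 = 2x - 2 to the basis.

The other S-polynomials (S(f_1,g_3), S(f_2,g_3)) all reduce to 0 modulo the current basis, so we have a Gröbner basis.
Inter-reduce: drop elements whose leading term is divisible by another's, tail-reduce, and make monic.
Reduced Gröbner basis: {x - 1, y - 2}.

Buchberger on the second generating set:
h_1 = -5x + 9y - 18, LT = x.
h_2 = 4xy + 6y - 20, LT = xy.

S(h_1,h_2): lcm = xy. S = -9/5y² + 21/10y + 5.
  leading term y²: no divisor's leading term divides it; move -9/5y² to the remainder.
  leading term y: no divisor's leading term divides it; move 21/10y to the remainder.
  leading term 1: no divisor's leading term divides it; move 5 to the remainder.
  remainder -9/5y² + 21/10y + 5 ≠ 0; add k_3 = -9/5y² + 21/10y + 5 to the basis.

The other S-polynomials (S(h_1,k_3), S(h_2,k_3)) all reduce to 0 modulo the current basis, so we have a Gröbner basis.
Inter-reduce: drop elements whose leading term is divisible by another's, tail-reduce, and make monic.
Reduced Gröbner basis: {y² - 7/6y - 25/9, x - 9/5y + 18/5}.

These differ, so the ideals are not equal.

No, the ideals differ.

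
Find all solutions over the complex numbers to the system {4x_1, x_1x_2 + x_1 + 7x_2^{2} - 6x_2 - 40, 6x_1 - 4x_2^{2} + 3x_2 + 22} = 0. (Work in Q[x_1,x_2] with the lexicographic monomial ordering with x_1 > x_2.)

{(0, -2)}

Compute a lex Gröbner basis by Buchberger's algorithm.
f_1 = 4x_1, LT = x_1.
f_2 = x_1x_2 + x_1 + 7x_2^{2} - 6x_2 - 40, LT = x_1x_2.
f_3 = 6x_1 - 4x_2^{2} + 3x_2 + 22, LT = x_1.

S(f_1,f_2): lcm = x_1x_2. S = -x_1 - 7x_2^{2} + 6x_2 + 40.
  reduce S modulo (f_1, f_2, f_3):
  remainder -7x_2^{2} + 6x_2 + 40 ≠ 0; add h_4 = -7x_2^{2} + 6x_2 + 40 to the basis.

S(f_1,f_3): lcm = x_1. S = \tfrac{2}{3}x_2^{2} - \tfrac{1}{2}x_2 - \tfrac{11}{3}.
  reduce S modulo (f_1, f_2, f_3, h_4):
  remainder \tfrac{1}{14}x_2 + \tfrac{1}{7} ≠ 0; add h_5 = \tfrac{1}{14}x_2 + \tfrac{1}{7} to the basis.

The other S-polynomials (S(f_2,f_3), S(f_1,h_4), S(f_2,h_4), S(f_3,h_4), S(f_1,h_5), S(f_2,h_5), S(f_3,h_5), S(h_4,h_5)) all reduce to 0 modulo the current basis, so we have a Gröbner basis.
Inter-reduce: drop elements whose leading term is divisible by another's, tail-reduce, and make monic.
Reduced Gröbner basis: {x_1, x_2 + 2}.

Elimination: the polynomial x_2 + 2 lies in the elimination ideal for x_2, so x_2 ∈ {-2}. For each such x_2, the remaining basis elements (now univariate) give the rest of the solution.
  x_2 = -2: the earlier basis element becomes x_1 = 0, giving x_1 = 0 — point (0, -2).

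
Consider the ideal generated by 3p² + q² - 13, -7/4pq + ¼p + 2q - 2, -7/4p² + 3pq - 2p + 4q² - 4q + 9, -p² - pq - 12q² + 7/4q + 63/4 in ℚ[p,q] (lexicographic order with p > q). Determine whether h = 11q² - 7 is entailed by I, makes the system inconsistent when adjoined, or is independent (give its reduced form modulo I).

First compute the reduced Gröbner basis of I by Buchberger's algorithm.
f_1 = 3p² + q² - 13, LT = p².
f_2 = -7/4pq + ¼p + 2q - 2, LT = pq.
f_3 = -7/4p² + 3pq - 2p + 4q² - 4q + 9, LT = p².
f_4 = -p² - pq - 12q² + 7/4q + 63/4, LT = p².

S(f_1,f_2): lcm = p²q. S = 1/7p² + 8/7pq - 8/7p + ⅓q³ - 13/3q.
  leading term p²: subtract (1/21)·f_1 from 1/7p² + 8/7pq - 8/7p + ⅓q³ - 13/3q → 8/7pq - 8/7p + ⅓q³ - 1/21q² - 13/3q + 13/21
  leading term pq: subtract (-32/49)·f_2 from 8/7pq - 8/7p + ⅓q³ - 1/21q² - 13/3q + 13/21 → -48/49p + ⅓q³ - 1/21q² - 445/147q - 101/147
  leading term p: no divisor's leading term divides it; move -48/49p to the remainder.
  leading term q³: no divisor's leading term divides it; move ⅓q³ to the remainder.
  leading term q²: no divisor's leading term divides it; move -1/21q² to the remainder.
  leading term q: no divisor's leading term divides it; move -445/147q to the remainder.
  leading term 1: no divisor's leading term divides it; move -101/147 to the remainder.
  remainder -48/49p + ⅓q³ - 1/21q² - 445/147q - 101/147 ≠ 0; add k_5 = -48/49p + ⅓q³ - 1/21q² - 445/147q - 101/147 to the basis.

S(f_1,f_3): lcm = p². S = 12/7pq - 8/7p + 55/21q² - 16/7q + 17/21.
  leading term pq: subtract (-48/49)·f_2 from 12/7pq - 8/7p + 55/21q² - 16/7q + 17/21 → -44/49p + 55/21q² - 16/49q - 169/147
  leading term p: subtract (11/12)·k_5 from -44/49p + 55/21q² - 16/49q - 169/147 → -11/36q³ + 671/252q² + 617/252q - 131/252
  leading term q³: no divisor's leading term divides it; move -11/36q³ to the remainder.
  leading term q²: no divisor's leading term divides it; move 671/252q² to the remainder.
  leading term q: no divisor's leading term divides it; move 617/252q to the remainder.
  leading term 1: no divisor's leading term divides it; move -131/252 to the remainder.
  remainder -11/36q³ + 671/252q² + 617/252q - 131/252 ≠ 0; add k_6 = -11/36q³ + 671/252q² + 617/252q - 131/252 to the basis.

S(f_1,f_4): lcm = p². S = -pq - 35/3q² + 7/4q + 137/12.
  leading term pq: subtract (4/7)·f_2 from -pq - 35/3q² + 7/4q + 137/12 → -1/7p - 35/3q² + 17/28q + 1055/84
  leading term p: subtract (7/48)·k_5 from -1/7p - 35/3q² + 17/28q + 1055/84 → -7/144q³ - 1679/144q² + 151/144q + 1823/144
  leading term q³: subtract (7/44)·k_6 from -7/144q³ - 1679/144q² + 151/144q + 1823/144 → -145/12q² + 29/44q + 841/66
  leading term q²: no divisor's leading term divides it; move -145/12q² to the remainder.
  leading term q: no divisor's leading term divides it; move 29/44q to the remainder.
  leading term 1: no divisor's leading term divides it; move 841/66 to the remainder.
  remainder -145/12q² + 29/44q + 841/66 ≠ 0; add k_7 = -145/12q² + 29/44q + 841/66 to the basis.

S(f_2,f_3): lcm = p²q. S = -1/7p² + 12/7pq² - 16/7pq + 8/7p + 16/7q³ - 16/7q² + 36/7q.
  leading term p²: subtract (-1/21)·f_1 from -1/7p² + 12/7pq² - 16/7pq + 8/7p + 16/7q³ - 16/7q² + 36/7q → 12/7pq² - 16/7pq + 8/7p + 16/7q³ - 47/21q² + 36/7q - 13/21
  leading term pq²: subtract (-48/49q)·f_2 from 12/7pq² - 16/7pq + 8/7p + 16/7q³ - 47/21q² + 36/7q - 13/21 → -100/49pq + 8/7p + 16/7q³ - 41/147q² + 156/49q - 13/21
  leading term pq: subtract (400/343)·f_2 from -100/49pq + 8/7p + 16/7q³ - 41/147q² + 156/49q - 13/21 → 292/343p + 16/7q³ - 41/147q² + 292/343q + 1763/1029
  leading term p: subtract (-73/84)·k_5 from 292/343p + 16/7q³ - 41/147q² + 292/343q + 1763/1029 → 649/252q³ - 565/1764q² - 3139/1764q + 1969/1764
  leading term q³: subtract (-59/7)·k_6 from 649/252q³ - 565/1764q² - 3139/1764q + 1969/1764 → 1084/49q² + 132/7q - 160/49
  leading term q²: subtract (-13008/7105)·k_7 from 1084/49q² + 132/7q - 160/49 → 54072/2695q + 54072/2695
  leading term q: no divisor's leading term divides it; move 54072/2695q to the remainder.
  leading term 1: no divisor's leading term divides it; move 54072/2695 to the remainder.
  remainder 54072/2695q + 54072/2695 ≠ 0; add k_8 = 54072/2695q + 54072/2695 to the basis.

The other S-polynomials (S(f_2,f_4), S(f_3,f_4), S(f_1,k_5), S(f_2,k_5), S(f_3,k_5), S(f_4,k_5), S(f_1,k_6), S(f_2,k_6), S(f_3,k_6), S(f_4,k_6), S(k_5,k_6), S(f_1,k_7), S(f_2,k_7), S(f_3,k_7), S(f_4,k_7), S(k_5,k_7), S(k_6,k_7), S(f_1,k_8), S(f_2,k_8), S(f_3,k_8), S(f_4,k_8), S(k_5,k_8), S(k_6,k_8), S(k_7,k_8)) all reduce to 0 modulo the current basis, so we have a Gröbner basis.
Inter-reduce: drop elements whose leading term is divisible by another's, tail-reduce, and make monic.
Reduced Gröbner basis: {p - 2, q + 1}.
Label its elements g_1 = p - 2, g_2 = q + 1.

Reduce h = 11q² - 7 modulo G:
  leading term q²: subtract (11q)·g_2 from 11q² - 7 → -11q - 7
  leading term q: subtract (-11)·g_2 from -11q - 7 → 4
  leading term 1: no divisor's leading term divides it; move 4 to the remainder.
  normal form = 4.
The normal form is nonzero, so h ∉ I. Since h minus its normal form lies in I, I + (h) = I + (r) where r = 4; decide whether this ideal is the whole ring.
Here r = 4 is a nonzero constant, hence a unit: 1 ∈ I + (h), the Gröbner basis of I + (h) is {1}, and the enlarged system has no common solution — adjoining h is inconsistent.

Adjoining 11q² - 7 makes the ideal the whole ring: the system is inconsistent.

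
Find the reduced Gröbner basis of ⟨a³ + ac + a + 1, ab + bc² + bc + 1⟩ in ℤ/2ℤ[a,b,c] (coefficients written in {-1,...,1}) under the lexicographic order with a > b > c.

f_1 = a³ + ac + a + 1, LT = a³.
f_2 = ab + bc² + bc + 1, LT = ab.

S(f_1,f_2): lcm = a³b. S = a²bc² + a²bc + a² + abc + ab + b.
  leading term a²bc²: subtract (ac²)·f_2 from a²bc² + a²bc + a² + abc + ab + b → a²bc + a² + abc⁴ + abc³ + abc + ab + ac² + b
  leading term a²bc: subtract (ac)·f_2 from a²bc + a² + abc⁴ + abc³ + abc + ab + ac² + b → a² + abc⁴ + abc² + abc + ab + ac² + ac + b
  leading term a²: no divisor's leading term divides it; move a² to the remainder.
  leading term abc⁴: subtract (c⁴)·f_2 from abc⁴ + abc² + abc + ab + ac² + ac + b → abc² + abc + ab + ac² + ac + bc⁶ + bc⁵ + b + c⁴
  leading term abc²: subtract (c²)·f_2 from abc² + abc + ab + ac² + ac + bc⁶ + bc⁵ + b + c⁴ → abc + ab + ac² + ac + bc⁶ + bc⁵ + bc⁴ + bc³ + b + c⁴ + c²
  leading term abc: subtract (c)·f_2 from abc + ab + ac² + ac + bc⁶ + bc⁵ + bc⁴ + bc³ + b + c⁴ + c² → ab + ac² + ac + bc⁶ + bc⁵ + bc⁴ + bc² + b + c⁴ + c² + c
  leading term ab: subtract (1)·f_2 from ab + ac² + ac + bc⁶ + bc⁵ + bc⁴ + bc² + b + c⁴ + c² + c → ac² + ac + bc⁶ + bc⁵ + bc⁴ + bc + b + c⁴ + c² + c + 1
  leading term ac²: no divisor's leading term divides it; move ac² to the remainder.
  leading term ac: no divisor's leading term divides it; move ac to the remainder.
  leading term bc⁶: no divisor's leading term divides it; move bc⁶ to the remainder.
  leading term bc⁵: no divisor's leading term divides it; move bc⁵ to the remainder.
  leading term bc⁴: no divisor's leading term divides it; move bc⁴ to the remainder.
  leading term bc: no divisor's leading term divides it; move bc to the remainder.
  leading term b: no divisor's leading term divides it; move b to the remainder.
  leading term c⁴: no divisor's leading term divides it; move c⁴ to the remainder.
  leading term c²: no divisor's leading term divides it; move c² to the remainder.
  leading term c: no divisor's leading term divides it; move c to the remainder.
  leading term 1: no divisor's leading term divides it; move 1 to the remainder.
  remainder a² + ac² + ac + bc⁶ + bc⁵ + bc⁴ + bc + b + c⁴ + c² + c + 1 ≠ 0; add g_3 = a² + ac² + ac + bc⁶ + bc⁵ + bc⁴ + bc + b + c⁴ + c² + c + 1 to the basis.

S(f_2,g_3): lcm = a²b. S = a + b²c⁶ + b²c⁵ + b²c⁴ + b²c + b² + bc⁴ + bc² + bc + b.
  leading term a: no divisor's leading term divides it; move a to the remainder.
  leading term b²c⁶: no divisor's leading term divides it; move b²c⁶ to the remainder.
  leading term b²c⁵: no divisor's leading term divides it; move b²c⁵ to the remainder.
  leading term b²c⁴: no divisor's leading term divides it; move b²c⁴ to the remainder.
  leading term b²c: no divisor's leading term divides it; move b²c to the remainder.
  leading term b²: no divisor's leading term divides it; move b² to the remainder.
  leading term bc⁴: no divisor's leading term divides it; move bc⁴ to the remainder.
  leading term bc²: no divisor's leading term divides it; move bc² to the remainder.
  leading term bc: no divisor's leading term divides it; move bc to the remainder.
  leading term b: no divisor's leading term divides it; move b to the remainder.
  remainder a + b²c⁶ + b²c⁵ + b²c⁴ + b²c + b² + bc⁴ + bc² + bc + b ≠ 0; add g_4 = a + b²c⁶ + b²c⁵ + b²c⁴ + b²c + b² + bc⁴ + bc² + bc + b to the basis.

S(f_2,g_4): lcm = ab. S = b³c⁶ + b³c⁵ + b³c⁴ + b³c + b³ + b²c⁴ + b²c² + b²c + b² + bc² + bc + 1.
  leading term b³c⁶: no divisor's leading term divides it; move b³c⁶ to the remainder.
  leading term b³c⁵: no divisor's leading term divides it; move b³c⁵ to the remainder.
  leading term b³c⁴: no divisor's leading term divides it; move b³c⁴ to the remainder.
  leading term b³c: no divisor's leading term divides it; move b³c to the remainder.
  leading term b³: no divisor's leading term divides it; move b³ to the remainder.
  leading term b²c⁴: no divisor's leading term divides it; move b²c⁴ to the remainder.
  leading term b²c²: no divisor's leading term divides it; move b²c² to the remainder.
  leading term b²c: no divisor's leading term divides it; move b²c to the remainder.
  leading term b²: no divisor's leading term divides it; move b² to the remainder.
  leading term bc²: no divisor's leading term divides it; move bc² to the remainder.
  leading term bc: no divisor's leading term divides it; move bc to the remainder.
  leading term 1: no divisor's leading term divides it; move 1 to the remainder.
  remainder b³c⁶ + b³c⁵ + b³c⁴ + b³c + b³ + b²c⁴ + b²c² + b²c + b² + bc² + bc + 1 ≠ 0; add g_5 = b³c⁶ + b³c⁵ + b³c⁴ + b³c + b³ + b²c⁴ + b²c² + b²c + b² + bc² + bc + 1 to the basis.

The other S-polynomials (S(f_1,g_3), S(f_1,g_4), S(g_3,g_4), S(f_1,g_5), S(f_2,g_5), S(g_3,g_5), S(g_4,g_5)) all reduce to 0 modulo the current basis, so we have a Gröbner basis.
Inter-reduce: drop elements whose leading term is divisible by another's, tail-reduce, and make monic.

G = {a + b²c⁶ + b²c⁵ + b²c⁴ + b²c + b² + bc⁴ + bc² + bc + b, b³c⁶ + b³c⁵ + b³c⁴ + b³c + b³ + b²c⁴ + b²c² + b²c + b² + bc² + bc + 1}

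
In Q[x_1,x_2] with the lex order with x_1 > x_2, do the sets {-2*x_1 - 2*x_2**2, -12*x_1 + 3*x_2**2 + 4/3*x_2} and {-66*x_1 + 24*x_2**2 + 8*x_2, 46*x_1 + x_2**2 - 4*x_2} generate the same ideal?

For a fixed monomial order, each ideal has a unique reduced Gröbner basis; comparing bases decides equality.
Buchberger on the first generating set:
f_1 = -2*x_1 - 2*x_2**2, LT = x_1.
f_2 = -12*x_1 + 3*x_2**2 + 4/3*x_2, LT = x_1.

S(f_1,f_2): lcm = x_1. S = 5/4*x_2**2 + 1/9*x_2.
  reduce S modulo (f_1, f_2):
  remainder 5/4*x_2**2 + 1/9*x_2 ≠ 0; add g_3 = 5/4*x_2**2 + 1/9*x_2 to the basis.

The other S-polynomials (S(f_1,g_3), S(f_2,g_3)) all reduce to 0 modulo the current basis, so we have a Gröbner basis.
Inter-reduce: drop elements whose leading term is divisible by another's, tail-reduce, and make monic.
Reduced Gröbner basis: {x_1 - 4/45*x_2, x_2**2 + 4/45*x_2}.

Buchberger on the second generating set:
h_1 = -66*x_1 + 24*x_2**2 + 8*x_2, LT = x_1.
h_2 = 46*x_1 + x_2**2 - 4*x_2, LT = x_1.

S(h_1,h_2): lcm = x_1. S = -195/506*x_2**2 - 26/759*x_2.
  reduce S modulo (h_1, h_2):
  remainder -195/506*x_2**2 - 26/759*x_2 ≠ 0; add k_3 = -195/506*x_2**2 - 26/759*x_2 to the basis.

The other S-polynomials (S(h_1,k_3), S(h_2,k_3)) all reduce to 0 modulo the current basis, so we have a Gröbner basis.
Inter-reduce: drop elements whose leading term is divisible by another's, tail-reduce, and make monic.
Reduced Gröbner basis: {x_1 - 4/45*x_2, x_2**2 + 4/45*x_2}.

Same reduced basis, so the two generating sets span the same ideal.

Yes, the ideals are equal.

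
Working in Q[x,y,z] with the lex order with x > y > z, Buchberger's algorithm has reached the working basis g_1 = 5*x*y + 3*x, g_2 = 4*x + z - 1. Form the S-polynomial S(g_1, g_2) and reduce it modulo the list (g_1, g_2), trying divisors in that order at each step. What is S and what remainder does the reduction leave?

S(g_1, g_2) = 3/5*x - 1/4*y*z + 1/4*y; remainder on division = -1/4*y*z + 1/4*y - 3/20*z + 3/20.

lcm(LM(g_1), LM(g_2)) = x*y.
S = (lcm/LT(g_1))·g_1 − (lcm/LT(g_2))·g_2 = 3/5*x - 1/4*y*z + 1/4*y.
Reduce S modulo (g_1, g_2) in that order:
  leading term x: subtract (3/20)·g_2 from 3/5*x - 1/4*y*z + 1/4*y → -1/4*y*z + 1/4*y - 3/20*z + 3/20
  leading term y*z: no divisor's leading term divides it; move -1/4*y*z to the remainder.
  leading term y: no divisor's leading term divides it; move 1/4*y to the remainder.
  leading term z: no divisor's leading term divides it; move -3/20*z to the remainder.
  leading term 1: no divisor's leading term divides it; move 3/20 to the remainder.
The remainder -1/4*y*z + 1/4*y - 3/20*z + 3/20 is nonzero, so it would be added as the next basis element.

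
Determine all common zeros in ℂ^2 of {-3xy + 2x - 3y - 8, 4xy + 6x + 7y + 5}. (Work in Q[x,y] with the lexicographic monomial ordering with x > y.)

Compute a lex Gröbner basis by Buchberger's algorithm.
f_1 = -3xy + 2x - 3y - 8, LT = xy.
f_2 = 4xy + 6x + 7y + 5, LT = xy.

S(f_1,f_2): lcm = xy. S = -13/6x - 3/4y + 17/12.
  reduce S modulo (f_1, f_2):
  remainder -13/6x - 3/4y + 17/12 ≠ 0; add h_3 = -13/6x - 3/4y + 17/12 to the basis.

S(f_1,h_3): lcm = xy. S = -2/3x - 9/26y^2 + 43/26y + 8/3.
  reduce S modulo (f_1, f_2, h_3):
  remainder -9/26y^2 + 49/26y + 29/13 ≠ 0; add h_4 = -9/26y^2 + 49/26y + 29/13 to the basis.

The other S-polynomials (S(f_2,h_3), S(f_1,h_4), S(f_2,h_4), S(h_3,h_4)) all reduce to 0 modulo the current basis, so we have a Gröbner basis.
Inter-reduce: drop elements whose leading term is divisible by another's, tail-reduce, and make monic.
Reduced Gröbner basis: {x + 9/26y - 17/26, y^2 - 49/9y - 58/9}.

From the last basis element, y^2 - 49/9y - 58/9 = 0, so y takes values in {-1, 58/9}. Each choice, substituted upward through the basis, yields the corresponding point(s) of the solution set.
  y = -1: the earlier basis element becomes x - 1 = 0, giving x = 1 — point (1, -1).
  y = 58/9: the earlier basis element becomes x + 41/26 = 0, giving x = -41/26 — point (-41/26, 58/9).

{(1, -1), (-41/26, 58/9)}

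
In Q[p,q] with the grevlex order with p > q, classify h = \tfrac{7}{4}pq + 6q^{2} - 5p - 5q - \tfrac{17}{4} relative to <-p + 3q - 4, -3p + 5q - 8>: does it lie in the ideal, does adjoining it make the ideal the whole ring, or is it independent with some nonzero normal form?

\tfrac{7}{4}pq + 6q^{2} - 5p - 5q - \tfrac{17}{4} lies in I (it reduces to 0).

First compute the reduced Gröbner basis of I by Buchberger's algorithm.
f_1 = -p + 3q - 4, LT = p.
f_2 = -3p + 5q - 8, LT = p.

S(f_1,f_2): lcm = p. S = -\tfrac{4}{3}q + \tfrac{4}{3}.
  leading term q: no divisor's leading term divides it; move -\tfrac{4}{3}q to the remainder.
  leading term 1: no divisor's leading term divides it; move \tfrac{4}{3} to the remainder.
  remainder -\tfrac{4}{3}q + \tfrac{4}{3} ≠ 0; add k_3 = -\tfrac{4}{3}q + \tfrac{4}{3} to the basis.

The other S-polynomials (S(f_1,k_3), S(f_2,k_3)) all reduce to 0 modulo the current basis, so we have a Gröbner basis.
Inter-reduce: drop elements whose leading term is divisible by another's, tail-reduce, and make monic.
Reduced Gröbner basis: {p + 1, q - 1}.
Label its elements g_1 = p + 1, g_2 = q - 1.

Reduce h = \tfrac{7}{4}pq + 6q^{2} - 5p - 5q - \tfrac{17}{4} modulo G:
  leading term pq: subtract (\tfrac{7}{4}q)·g_1 from \tfrac{7}{4}pq + 6q^{2} - 5p - 5q - \tfrac{17}{4} → 6q^{2} - 5p - \tfrac{27}{4}q - \tfrac{17}{4}
  leading term q^{2}: subtract (6q)·g_2 from 6q^{2} - 5p - \tfrac{27}{4}q - \tfrac{17}{4} → -5p - \tfrac{3}{4}q - \tfrac{17}{4}
  leading term p: subtract (-5)·g_1 from -5p - \tfrac{3}{4}q - \tfrac{17}{4} → -\tfrac{3}{4}q + \tfrac{3}{4}
  leading term q: subtract (-\tfrac{3}{4})·g_2 from -\tfrac{3}{4}q + \tfrac{3}{4} → 0
  normal form = 0.
Since the normal form is 0, h ∈ I.

Ideal membership is decidable via reduction modulo a Gröbner basis.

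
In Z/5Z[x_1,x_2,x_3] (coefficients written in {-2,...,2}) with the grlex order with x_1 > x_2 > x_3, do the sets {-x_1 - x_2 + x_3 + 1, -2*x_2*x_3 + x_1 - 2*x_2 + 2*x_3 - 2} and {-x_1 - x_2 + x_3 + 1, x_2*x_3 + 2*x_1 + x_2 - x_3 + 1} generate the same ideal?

Yes, the ideals are equal.

For a fixed monomial order, each ideal has a unique reduced Gröbner basis; comparing bases decides equality.
Buchberger on the first generating set:
f_1 = -x_1 - x_2 + x_3 + 1, LT = x_1.
f_2 = -2*x_2*x_3 + x_1 - 2*x_2 + 2*x_3 - 2, LT = x_2*x_3.

The S-polynomials (S(f_1,f_2)) all reduce to 0 modulo the current basis, so we have a Gröbner basis.
Inter-reduce: drop elements whose leading term is divisible by another's, tail-reduce, and make monic.
Reduced Gröbner basis: {x_2*x_3 - x_2 + x_3 - 2, x_1 + x_2 - x_3 - 1}.

Buchberger on the second generating set:
h_1 = -x_1 - x_2 + x_3 + 1, LT = x_1.
h_2 = x_2*x_3 + 2*x_1 + x_2 - x_3 + 1, LT = x_2*x_3.

The S-polynomials (S(h_1,h_2)) all reduce to 0 modulo the current basis, so we have a Gröbner basis.
Inter-reduce: drop elements whose leading term is divisible by another's, tail-reduce, and make monic.
Reduced Gröbner basis: {x_2*x_3 - x_2 + x_3 - 2, x_1 + x_2 - x_3 - 1}.

Same reduced basis, so the two generating sets span the same ideal.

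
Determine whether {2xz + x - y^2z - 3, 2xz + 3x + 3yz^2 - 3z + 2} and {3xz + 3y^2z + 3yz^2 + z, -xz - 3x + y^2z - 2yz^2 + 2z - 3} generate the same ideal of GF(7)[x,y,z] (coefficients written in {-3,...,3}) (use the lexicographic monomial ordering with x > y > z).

No, the ideals differ.

Since reduced Gröbner bases are canonical representatives of ideals under a given ordering, it suffices to compute and compare them.
Buchberger on the first generating set:
f_1 = 2xz + x - y^2z - 3, LT = xz.
f_2 = 2xz + 3x + 3yz^2 - 3z + 2, LT = xz.

S(f_1,f_2): lcm = xz. S = -x + 3y^2z + 2yz^2 - 2z + 1.
  leading term x: no divisor's leading term divides it; move -x to the remainder.
  leading term y^2z: no divisor's leading term divides it; move 3y^2z to the remainder.
  leading term yz^2: no divisor's leading term divides it; move 2yz^2 to the remainder.
  leading term z: no divisor's leading term divides it; move -2z to the remainder.
  leading term 1: no divisor's leading term divides it; move 1 to the remainder.
  remainder -x + 3y^2z + 2yz^2 - 2z + 1 ≠ 0; add g_3 = -x + 3y^2z + 2yz^2 - 2z + 1 to the basis.

S(f_1,g_3): lcm = xz. S = -3x + 3y^2z^2 + 3y^2z + 2yz^3 - 2z^2 + z + 2.
  leading term x: subtract (3)·g_3 from -3x + 3y^2z^2 + 3y^2z + 2yz^3 - 2z^2 + z + 2 → 3y^2z^2 + y^2z + 2yz^3 + yz^2 - 2z^2 - 1
  leading term y^2z^2: no divisor's leading term divides it; move 3y^2z^2 to the remainder.
  leading term y^2z: no divisor's leading term divides it; move y^2z to the remainder.
  leading term yz^3: no divisor's leading term divides it; move 2yz^3 to the remainder.
  leading term yz^2: no divisor's leading term divides it; move yz^2 to the remainder.
  leading term z^2: no divisor's leading term divides it; move -2z^2 to the remainder.
  leading term 1: no divisor's leading term divides it; move -1 to the remainder.
  remainder 3y^2z^2 + y^2z + 2yz^3 + yz^2 - 2z^2 - 1 ≠ 0; add g_4 = 3y^2z^2 + y^2z + 2yz^3 + yz^2 - 2z^2 - 1 to the basis.

The other S-polynomials (S(f_2,g_3), S(f_1,g_4), S(f_2,g_4), S(g_3,g_4)) all reduce to 0 modulo the current basis, so we have a Gröbner basis.
Inter-reduce: drop elements whose leading term is divisible by another's, tail-reduce, and make monic.
Reduced Gröbner basis: {x - 3y^2z - 2yz^2 + 2z - 1, y^2z^2 - 2y^2z + 3yz^3 - 2yz^2 - 3z^2 + 2}.

Buchberger on the second generating set:
h_1 = 3xz + 3y^2z + 3yz^2 + z, LT = xz.
h_2 = -xz - 3x + y^2z - 2yz^2 + 2z - 3, LT = xz.

S(h_1,h_2): lcm = xz. S = -3x + 2y^2z - yz^2 - 3.
  leading term x: no divisor's leading term divides it; move -3x to the remainder.
  leading term y^2z: no divisor's leading term divides it; move 2y^2z to the remainder.
  leading term yz^2: no divisor's leading term divides it; move -yz^2 to the remainder.
  leading term 1: no divisor's leading term divides it; move -3 to the remainder.
  remainder -3x + 2y^2z - yz^2 - 3 ≠ 0; add k_3 = -3x + 2y^2z - yz^2 - 3 to the basis.

S(h_1,k_3): lcm = xz. S = 3y^2z^2 + y^2z + 2yz^3 + yz^2 - 3z.
  leading term y^2z^2: no divisor's leading term divides it; move 3y^2z^2 to the remainder.
  leading term y^2z: no divisor's leading term divides it; move y^2z to the remainder.
  leading term yz^3: no divisor's leading term divides it; move 2yz^3 to the remainder.
  leading term yz^2: no divisor's leading term divides it; move yz^2 to the remainder.
  leading term z: no divisor's leading term divides it; move -3z to the remainder.
  remainder 3y^2z^2 + y^2z + 2yz^3 + yz^2 - 3z ≠ 0; add k_4 = 3y^2z^2 + y^2z + 2yz^3 + yz^2 - 3z to the basis.

The other S-polynomials (S(h_2,k_3), S(h_1,k_4), S(h_2,k_4), S(k_3,k_4)) all reduce to 0 modulo the current basis, so we have a Gröbner basis.
Inter-reduce: drop elements whose leading term is divisible by another's, tail-reduce, and make monic.
Reduced Gröbner basis: {x - 3y^2z - 2yz^2 + 1, y^2z^2 - 2y^2z + 3yz^3 - 2yz^2 - z}.

Since the reduced bases disagree, the two ideals are not the same.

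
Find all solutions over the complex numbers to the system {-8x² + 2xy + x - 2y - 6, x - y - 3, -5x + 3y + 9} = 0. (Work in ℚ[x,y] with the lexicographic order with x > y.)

Compute a lex Gröbner basis by Buchberger's algorithm.
f_1 = -8x² + 2xy + x - 2y - 6, LT = x².
f_2 = x - y - 3, LT = x.
f_3 = -5x + 3y + 9, LT = x.

S(f_1,f_2): lcm = x². S = ¾xy + 23/8x + ¼y + ¾.
  leading term xy: subtract (¾y)·f_2 from ¾xy + 23/8x + ¼y + ¾ → 23/8x + ¾y² + 5/2y + ¾
  leading term x: subtract (23/8)·f_2 from 23/8x + ¾y² + 5/2y + ¾ → ¾y² + 43/8y + 75/8
  leading term y²: no divisor's leading term divides it; move ¾y² to the remainder.
  leading term y: no divisor's leading term divides it; move 43/8y to the remainder.
  leading term 1: no divisor's leading term divides it; move 75/8 to the remainder.
  remainder ¾y² + 43/8y + 75/8 ≠ 0; add h_4 = ¾y² + 43/8y + 75/8 to the basis.

S(f_1,f_3): lcm = x². S = 7/20xy + 67/40x + ¼y + ¾.
  leading term xy: subtract (7/20y)·f_2 from 7/20xy + 67/40x + ¼y + ¾ → 67/40x + 7/20y² + 13/10y + ¾
  leading term x: subtract (67/40)·f_2 from 67/40x + 7/20y² + 13/10y + ¾ → 7/20y² + 119/40y + 231/40
  leading term y²: subtract (7/15)·h_4 from 7/20y² + 119/40y + 231/40 → 7/15y + 7/5
  leading term y: no divisor's leading term divides it; move 7/15y to the remainder.
  leading term 1: no divisor's leading term divides it; move 7/5 to the remainder.
  remainder 7/15y + 7/5 ≠ 0; add h_5 = 7/15y + 7/5 to the basis.

The other S-polynomials (S(f_2,f_3), S(f_1,h_4), S(f_2,h_4), S(f_3,h_4), S(f_1,h_5), S(f_2,h_5), S(f_3,h_5), S(h_4,h_5)) all reduce to 0 modulo the current basis, so we have a Gröbner basis.
Inter-reduce: drop elements whose leading term is divisible by another's, tail-reduce, and make monic.
Reduced Gröbner basis: {x, y + 3}.

The lex basis is triangular: the last element involves only y. Solving y + 3 = 0 gives y ∈ {-3}; substituting each value into the earlier elements determines the remaining variables.
  y = -3: the earlier basis element becomes x = 0, giving x = 0 — point (0, -3).
Zero-dimensionality of the ideal guarantees finitely many solutions over ℂ.

{(0, -3)}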